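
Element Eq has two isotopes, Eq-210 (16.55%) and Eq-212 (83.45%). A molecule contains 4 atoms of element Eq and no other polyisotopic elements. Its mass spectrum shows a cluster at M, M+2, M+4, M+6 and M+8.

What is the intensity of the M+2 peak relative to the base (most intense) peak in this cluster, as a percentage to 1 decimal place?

3.1%

Term probabilities: M 0.0008, M+2 0.0151, M+4 0.1144, M+6 0.3847, M+8 0.4850. Base peak = M+8.
P(M+8) = C(4,4) × 0.1655^0 × 0.8345^4 = 1 × 1.0000 × 0.48495938 = 0.484959 (base)
P(M+2) = C(4,1) × 0.1655^3 × 0.8345^1 = 4 × 0.00453309 × 0.8345 = 0.015131
Relative intensity = 0.015131 / 0.484959 × 100 = 3.1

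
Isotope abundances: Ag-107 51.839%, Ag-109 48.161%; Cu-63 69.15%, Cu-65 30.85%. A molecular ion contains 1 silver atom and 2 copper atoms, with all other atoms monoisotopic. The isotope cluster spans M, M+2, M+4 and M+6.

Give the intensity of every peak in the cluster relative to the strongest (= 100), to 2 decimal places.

Silver pattern (n=1): 0.51839 : 0.48161
Copper pattern (n=2): 0.47817225 : 0.4266555 : 0.09517225
Convolve the two distributions (both contribute in 2-u steps):
  M: 0.51839×0.47817225 = 0.247880
  M+2: 0.51839×0.4266555 + 0.48161×0.47817225 = 0.451466
  M+4: 0.51839×0.09517225 + 0.48161×0.4266555 = 0.254818
  M+6: 0.48161×0.09517225 = 0.045836
Scale to base peak (0.451466) = 100: 54.91 : 100.00 : 56.44 : 10.15

54.91 : 100.00 : 56.44 : 10.15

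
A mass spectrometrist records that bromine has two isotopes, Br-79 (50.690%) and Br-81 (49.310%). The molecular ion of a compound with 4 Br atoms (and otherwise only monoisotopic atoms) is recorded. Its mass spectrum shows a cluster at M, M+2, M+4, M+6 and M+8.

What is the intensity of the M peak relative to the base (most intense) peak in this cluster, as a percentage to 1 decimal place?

Term probabilities: M 0.0660, M+2 0.2569, M+4 0.3749, M+6 0.2431, M+8 0.0591. Base peak = M+4.
P(M+4) = C(4,2) × 0.50690^2 × 0.49310^2 = 6 × 0.25694761 × 0.24314761 = 0.374857 (base)
P(M) = C(4,0) × 0.50690^4 × 0.49310^0 = 1 × 0.06602207 × 1.0000 = 0.066022
Relative intensity = 0.066022 / 0.374857 × 100 = 17.6

17.6%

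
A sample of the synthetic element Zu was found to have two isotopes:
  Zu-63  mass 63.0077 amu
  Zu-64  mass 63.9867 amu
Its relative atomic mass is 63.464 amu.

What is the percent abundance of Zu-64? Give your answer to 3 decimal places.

Writing the weighted mean with unknown fraction x of Zu-63:
63.0077·x + 63.9867·(1 − x) = 63.464
(63.0077 − 63.9867)·x = 63.464 − 63.9867
x = -0.5227 / -0.9790 = 0.53391 → 53.391% Zu-63, 46.609% Zu-64.

46.609%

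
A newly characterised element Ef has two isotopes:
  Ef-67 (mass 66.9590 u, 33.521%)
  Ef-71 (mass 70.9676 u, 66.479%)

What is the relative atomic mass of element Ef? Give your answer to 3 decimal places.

Weight each isotope mass by its fractional abundance: 0.33521 × 66.9590 + 0.66479 × 70.9676
= 22.44533 + 47.17855 = 69.62388 u

69.624 u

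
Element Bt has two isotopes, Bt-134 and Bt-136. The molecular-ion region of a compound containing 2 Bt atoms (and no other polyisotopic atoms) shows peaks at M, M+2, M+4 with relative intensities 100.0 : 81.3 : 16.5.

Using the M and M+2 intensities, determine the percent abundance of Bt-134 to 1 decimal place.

71.1%

Write p for the Bt-134 fraction. I(M+2)/I(M) = [C(2,1)·p^1·(1−p)] / p^2 = 2·(1−p)/p = 81.3/100.0 = 0.8130
(1−p)/p = 0.8130/2 = 0.4065  ⇒  p = 1/(1 + 0.4065) = 0.7110
Bt-134: 71.1%, Bt-136: 28.9%.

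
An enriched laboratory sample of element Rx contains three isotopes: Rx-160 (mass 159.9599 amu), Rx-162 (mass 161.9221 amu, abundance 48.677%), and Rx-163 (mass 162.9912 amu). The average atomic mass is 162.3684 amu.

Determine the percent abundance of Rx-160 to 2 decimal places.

3.38%

The remaining 51.323% is split between Rx-160 (fraction x) and Rx-163 (fraction 0.51323 − x).
Substituting: 159.9599x + 162.9912(0.51323 − x) = 83.549579383
(159.9599 − 162.9912)x = -0.102394193  ⇒  x = 0.03378, y = 0.47945
Rx-160: 3.38%, Rx-163: 47.95%.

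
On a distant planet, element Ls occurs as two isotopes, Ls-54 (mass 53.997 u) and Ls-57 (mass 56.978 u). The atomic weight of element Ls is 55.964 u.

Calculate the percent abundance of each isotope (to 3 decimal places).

With x = fraction of Ls-54 (so Ls-57 is 1 − x):
53.997·x + 56.978·(1 − x) = 55.964
(53.997 − 56.978)·x = 55.964 − 56.978
x = -1.014 / -2.981 = 0.34015 → 34.015% Ls-54, 65.985% Ls-57.

Ls-54: 34.015%, Ls-57: 65.985%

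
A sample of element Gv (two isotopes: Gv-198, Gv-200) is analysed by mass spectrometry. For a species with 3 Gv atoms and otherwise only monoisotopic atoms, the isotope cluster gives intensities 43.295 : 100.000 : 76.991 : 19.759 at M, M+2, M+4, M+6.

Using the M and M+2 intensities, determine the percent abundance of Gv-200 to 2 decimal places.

43.50%

Let p = fractional abundance of Gv-198. I(M+2)/I(M) = [C(3,1)·p^2·(1−p)] / p^3 = 3·(1−p)/p = 100.000/43.295 = 2.3097
(1−p)/p = 2.3097/3 = 0.7699  ⇒  p = 1/(1 + 0.7699) = 0.5650
Gv-198: 56.50%, Gv-200: 43.50%.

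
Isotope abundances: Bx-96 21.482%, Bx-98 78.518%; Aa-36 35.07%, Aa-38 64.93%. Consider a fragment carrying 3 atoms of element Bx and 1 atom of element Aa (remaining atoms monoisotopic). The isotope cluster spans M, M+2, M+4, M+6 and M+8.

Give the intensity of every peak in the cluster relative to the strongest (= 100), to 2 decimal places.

Element Bx pattern (n=3): 0.00991343 : 0.10870259 : 0.39731451 : 0.48406946
Element Aa pattern (n=1): 0.3507 : 0.6493
Convolve the two distributions (both contribute in 2-u steps):
  M: 0.00991343×0.3507 = 0.003477
  M+2: 0.00991343×0.6493 + 0.10870259×0.3507 = 0.044559
  M+4: 0.10870259×0.6493 + 0.39731451×0.3507 = 0.209919
  M+6: 0.39731451×0.6493 + 0.48406946×0.3507 = 0.427739
  M+8: 0.48406946×0.6493 = 0.314306
Scale to base peak (0.427739) = 100: 0.81 : 10.42 : 49.08 : 100.00 : 73.48

0.81 : 10.42 : 49.08 : 100.00 : 73.48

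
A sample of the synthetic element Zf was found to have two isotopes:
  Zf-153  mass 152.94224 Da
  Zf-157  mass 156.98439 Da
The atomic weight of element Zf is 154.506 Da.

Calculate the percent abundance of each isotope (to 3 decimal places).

Writing the weighted mean with unknown fraction x of Zf-153:
152.94224·x + 156.98439·(1 − x) = 154.506
(152.94224 − 156.98439)·x = 154.506 − 156.98439
x = -2.47839 / -4.04215 = 0.61314 → 61.314% Zf-153, 38.686% Zf-157.

Zf-153: 61.314%, Zf-157: 38.686%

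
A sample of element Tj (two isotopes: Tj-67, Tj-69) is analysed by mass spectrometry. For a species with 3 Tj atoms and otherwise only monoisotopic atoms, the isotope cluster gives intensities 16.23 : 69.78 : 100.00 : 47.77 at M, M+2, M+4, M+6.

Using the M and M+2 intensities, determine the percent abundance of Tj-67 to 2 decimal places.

Let p = fractional abundance of Tj-67. I(M+2)/I(M) = [C(3,1)·p^2·(1−p)] / p^3 = 3·(1−p)/p = 69.78/16.23 = 4.2994
(1−p)/p = 4.2994/3 = 1.4331  ⇒  p = 1/(1 + 1.4331) = 0.4110
Tj-67: 41.10%, Tj-69: 58.90%.

41.10%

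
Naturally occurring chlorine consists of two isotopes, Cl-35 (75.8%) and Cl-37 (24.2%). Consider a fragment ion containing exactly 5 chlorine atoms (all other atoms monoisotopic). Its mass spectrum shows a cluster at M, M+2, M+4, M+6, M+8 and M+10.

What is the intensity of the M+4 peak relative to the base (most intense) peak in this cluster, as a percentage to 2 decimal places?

Binomial terms of (0.758 + 0.242)^5: M 0.2502, M+2 0.3994, M+4 0.2551, M+6 0.0814, M+8 0.0130, M+10 0.0008 → M+2 is the base peak.
P(M+2) = C(5,1) × 0.758^4 × 0.242^1 = 5 × 0.33012379 × 0.2420 = 0.399450 (base)
P(M+4) = C(5,2) × 0.758^3 × 0.242^2 = 10 × 0.43551951 × 0.058564 = 0.255058
Relative intensity = 0.255058 / 0.399450 × 100 = 63.85

63.85%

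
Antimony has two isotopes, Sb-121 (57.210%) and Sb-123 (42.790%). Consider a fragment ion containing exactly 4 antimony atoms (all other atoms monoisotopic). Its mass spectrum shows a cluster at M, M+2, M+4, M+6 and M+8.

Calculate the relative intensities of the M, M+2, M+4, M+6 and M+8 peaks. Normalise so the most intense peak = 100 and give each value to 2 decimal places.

Each Sb atom is independently Sb-121 (p = 0.57210) or Sb-123 (q = 0.42790); the cluster is the binomial expansion (p + q)^4.
P(M) = 0.57210^4 = 0.107124
P(M+2) = 4 × 0.57210^3 × 0.42790^1 = 0.320493
P(M+4) = 6 × 0.57210^2 × 0.42790^2 = 0.359567
P(M+6) = 4 × 0.57210^1 × 0.42790^3 = 0.179291
P(M+8) = 0.42790^4 = 0.033525
The M+4 peak is largest (0.359567); scaling to 100 gives 29.79 : 89.13 : 100.00 : 49.86 : 9.32.

29.79 : 89.13 : 100.00 : 49.86 : 9.32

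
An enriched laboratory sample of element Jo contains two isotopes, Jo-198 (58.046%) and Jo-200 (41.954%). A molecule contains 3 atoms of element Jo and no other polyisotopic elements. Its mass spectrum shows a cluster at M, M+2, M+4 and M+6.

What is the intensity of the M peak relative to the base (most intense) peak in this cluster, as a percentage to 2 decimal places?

Binomial terms of (0.58046 + 0.41954)^3: M 0.1956, M+2 0.4241, M+4 0.3065, M+6 0.0738 → M+2 is the base peak.
P(M+2) = C(3,1) × 0.58046^2 × 0.41954^1 = 3 × 0.33693381 × 0.41954 = 0.424072 (base)
P(M) = C(3,0) × 0.58046^3 × 0.41954^0 = 1 × 0.1955766 × 1.0000 = 0.195577
Relative intensity = 0.195577 / 0.424072 × 100 = 46.12

46.12%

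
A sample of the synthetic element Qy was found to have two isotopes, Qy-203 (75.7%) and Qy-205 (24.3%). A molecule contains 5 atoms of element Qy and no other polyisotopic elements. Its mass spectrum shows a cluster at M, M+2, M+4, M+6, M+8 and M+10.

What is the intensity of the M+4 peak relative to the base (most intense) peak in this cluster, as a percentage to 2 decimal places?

Binomial terms of (0.757 + 0.243)^5: M 0.2486, M+2 0.3990, M+4 0.2562, M+6 0.0822, M+8 0.0132, M+10 0.0008 → M+2 is the base peak.
P(M+2) = C(5,1) × 0.757^4 × 0.243^1 = 5 × 0.32838516 × 0.2430 = 0.398988 (base)
P(M+4) = C(5,2) × 0.757^3 × 0.243^2 = 10 × 0.43379809 × 0.059049 = 0.256153
Relative intensity = 0.256153 / 0.398988 × 100 = 64.20

64.20%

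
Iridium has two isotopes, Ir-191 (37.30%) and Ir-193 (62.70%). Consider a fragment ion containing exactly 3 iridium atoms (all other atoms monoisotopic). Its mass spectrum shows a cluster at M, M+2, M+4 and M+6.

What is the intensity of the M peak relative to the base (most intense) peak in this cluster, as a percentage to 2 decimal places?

Term probabilities: M 0.0519, M+2 0.2617, M+4 0.4399, M+6 0.2465. Base peak = M+4.
P(M+4) = C(3,2) × 0.3730^1 × 0.6270^2 = 3 × 0.3730 × 0.393129 = 0.439911 (base)
P(M) = C(3,0) × 0.3730^3 × 0.6270^0 = 1 × 0.05189512 × 1.0000 = 0.051895
Relative intensity = 0.051895 / 0.439911 × 100 = 11.80

11.80%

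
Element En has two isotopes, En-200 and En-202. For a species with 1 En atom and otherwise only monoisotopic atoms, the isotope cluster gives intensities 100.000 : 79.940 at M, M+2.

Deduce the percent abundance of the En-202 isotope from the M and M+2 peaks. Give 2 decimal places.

If p is the fraction of En that is En-200, then I(M+2)/I(M) = [C(1,1)·p^0·(1−p)] / p^1 = 1·(1−p)/p = 79.940/100.000 = 0.7994
(1−p)/p = 0.7994/1 = 0.7994  ⇒  p = 1/(1 + 0.7994) = 0.5557
En-200: 55.57%, En-202: 44.43%.

44.43%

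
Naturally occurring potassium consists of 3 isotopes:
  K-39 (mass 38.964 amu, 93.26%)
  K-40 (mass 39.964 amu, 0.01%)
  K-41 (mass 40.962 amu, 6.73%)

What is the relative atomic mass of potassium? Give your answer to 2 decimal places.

Ar = Σ fᵢ·mᵢ = 0.9326 × 38.964 + 0.0001 × 39.964 + 0.0673 × 40.962
= 36.3378 + 0.0040 + 2.7567 = 39.0985 amu

39.10 amu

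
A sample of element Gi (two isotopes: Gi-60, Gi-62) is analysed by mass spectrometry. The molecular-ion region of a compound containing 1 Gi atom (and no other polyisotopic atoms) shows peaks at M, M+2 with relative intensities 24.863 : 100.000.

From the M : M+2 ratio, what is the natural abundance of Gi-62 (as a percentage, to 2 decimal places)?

80.09%

If p is the fraction of Gi that is Gi-60, then I(M+2)/I(M) = [C(1,1)·p^0·(1−p)] / p^1 = 1·(1−p)/p = 100.000/24.863 = 4.0220
(1−p)/p = 4.0220/1 = 4.0220  ⇒  p = 1/(1 + 4.0220) = 0.1991
Gi-60: 19.91%, Gi-62: 80.09%.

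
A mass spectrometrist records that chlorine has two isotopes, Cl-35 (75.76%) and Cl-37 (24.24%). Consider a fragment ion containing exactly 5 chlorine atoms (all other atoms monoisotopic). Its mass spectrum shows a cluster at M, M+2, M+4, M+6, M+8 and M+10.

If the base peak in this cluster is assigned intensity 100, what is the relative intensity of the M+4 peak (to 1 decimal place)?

Binomial terms of (0.7576 + 0.2424)^5: M 0.2496, M+2 0.3993, M+4 0.2555, M+6 0.0817, M+8 0.0131, M+10 0.0008 → M+2 is the base peak.
P(M+2) = C(5,1) × 0.7576^4 × 0.2424^1 = 5 × 0.32942751 × 0.2424 = 0.399266 (base)
P(M+4) = C(5,2) × 0.7576^3 × 0.2424^2 = 10 × 0.4348304 × 0.05875776 = 0.255497
Relative intensity = 0.255497 / 0.399266 × 100 = 64.0

64.0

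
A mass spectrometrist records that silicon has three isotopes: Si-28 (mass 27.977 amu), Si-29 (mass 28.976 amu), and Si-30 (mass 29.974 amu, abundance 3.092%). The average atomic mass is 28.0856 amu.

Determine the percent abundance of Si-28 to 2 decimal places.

Let x and y be the fractions of Si-28 and Si-29. Then x + y = 1 − 0.03092 = 0.96908 and 27.977x + 28.976y = 28.0856 − 0.03092×29.974 = 27.15880392.
Substituting: 27.977x + 28.976(0.96908 − x) = 27.15880392
(27.977 − 28.976)x = -0.92125816  ⇒  x = 0.92218, y = 0.04690
Si-28: 92.22%, Si-29: 4.69%.

92.22%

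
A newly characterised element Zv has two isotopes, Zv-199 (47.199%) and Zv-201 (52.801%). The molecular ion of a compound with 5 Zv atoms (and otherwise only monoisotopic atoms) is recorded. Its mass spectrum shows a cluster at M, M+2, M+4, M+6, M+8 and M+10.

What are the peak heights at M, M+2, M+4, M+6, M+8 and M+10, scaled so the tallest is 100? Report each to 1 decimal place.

The 5 Zv atoms are independent, so intensities follow the terms of (0.47199 + 0.52801)^5.
P(M) = 0.47199^5 = 0.023424
P(M+2) = 5 × 0.47199^4 × 0.52801^1 = 0.131022
P(M+4) = 10 × 0.47199^3 × 0.52801^2 = 0.293145
P(M+6) = 10 × 0.47199^2 × 0.52801^3 = 0.327938
P(M+8) = 5 × 0.47199^1 × 0.52801^4 = 0.183430
P(M+10) = 0.52801^5 = 0.041040
The M+6 peak is largest (0.327938); scaling to 100 gives 7.1 : 40.0 : 89.4 : 100.0 : 55.9 : 12.5.

7.1 : 40.0 : 89.4 : 100.0 : 55.9 : 12.5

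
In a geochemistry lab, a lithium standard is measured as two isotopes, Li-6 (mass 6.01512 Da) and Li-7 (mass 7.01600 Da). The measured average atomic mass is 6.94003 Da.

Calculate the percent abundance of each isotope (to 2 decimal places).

With x = fraction of Li-6 (so Li-7 is 1 − x):
6.01512·x + 7.01600·(1 − x) = 6.94003
(6.01512 − 7.01600)·x = 6.94003 − 7.01600
x = -0.07597 / -1.00088 = 0.07590 → 7.59% Li-6, 92.41% Li-7.

Li-6: 7.59%, Li-7: 92.41%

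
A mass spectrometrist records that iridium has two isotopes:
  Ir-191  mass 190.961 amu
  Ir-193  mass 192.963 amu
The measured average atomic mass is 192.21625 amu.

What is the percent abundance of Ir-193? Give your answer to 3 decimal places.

62.700%

Let x be the fractional abundance of Ir-191; then Ir-193 has abundance 1 − x.
190.961·x + 192.963·(1 − x) = 192.21625
(190.961 − 192.963)·x = 192.21625 − 192.963
x = -0.74675 / -2.002 = 0.37300 → 37.300% Ir-191, 62.700% Ir-193.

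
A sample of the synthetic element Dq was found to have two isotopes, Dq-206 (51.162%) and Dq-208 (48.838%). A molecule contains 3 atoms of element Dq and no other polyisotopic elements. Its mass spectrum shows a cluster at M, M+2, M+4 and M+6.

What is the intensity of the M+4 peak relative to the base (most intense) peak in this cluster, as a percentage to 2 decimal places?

(0.51162 + 0.48838)^3 gives M 0.1339, M+2 0.3835, M+4 0.3661, M+6 0.1165; the largest is M+2.
P(M+2) = C(3,1) × 0.51162^2 × 0.48838^1 = 3 × 0.26175502 × 0.48838 = 0.383508 (base)
P(M+4) = C(3,2) × 0.51162^1 × 0.48838^2 = 3 × 0.51162 × 0.23851502 = 0.366087
Relative intensity = 0.366087 / 0.383508 × 100 = 95.46

95.46%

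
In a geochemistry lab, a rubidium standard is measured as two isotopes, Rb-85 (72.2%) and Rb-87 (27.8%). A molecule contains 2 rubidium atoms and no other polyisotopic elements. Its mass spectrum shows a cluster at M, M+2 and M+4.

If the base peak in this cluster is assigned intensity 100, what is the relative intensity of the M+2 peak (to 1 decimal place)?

(0.722 + 0.278)^2 gives M 0.5213, M+2 0.4014, M+4 0.0773; the largest is M.
P(M) = C(2,0) × 0.722^2 × 0.278^0 = 1 × 0.521284 × 1.0000 = 0.521284 (base)
P(M+2) = C(2,1) × 0.722^1 × 0.278^1 = 2 × 0.7220 × 0.2780 = 0.401432
Relative intensity = 0.401432 / 0.521284 × 100 = 77.0

77.0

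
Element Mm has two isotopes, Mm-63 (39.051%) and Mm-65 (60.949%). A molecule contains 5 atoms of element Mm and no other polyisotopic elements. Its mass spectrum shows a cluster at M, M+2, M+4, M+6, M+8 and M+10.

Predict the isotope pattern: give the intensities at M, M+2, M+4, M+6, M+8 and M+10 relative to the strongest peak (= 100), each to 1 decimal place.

2.6 : 20.5 : 64.1 : 100.0 : 78.0 : 24.4

Each Mm atom is independently Mm-63 (p = 0.39051) or Mm-65 (q = 0.60949); the cluster is the binomial expansion (p + q)^5.
P(M) = 0.39051^5 = 0.009082
P(M+2) = 5 × 0.39051^4 × 0.60949^1 = 0.070870
P(M+4) = 10 × 0.39051^3 × 0.60949^2 = 0.221223
P(M+6) = 10 × 0.39051^2 × 0.60949^3 = 0.345274
P(M+8) = 5 × 0.39051^1 × 0.60949^4 = 0.269444
P(M+10) = 0.60949^5 = 0.084107
The M+6 peak is largest (0.345274); scaling to 100 gives 2.6 : 20.5 : 64.1 : 100.0 : 78.0 : 24.4.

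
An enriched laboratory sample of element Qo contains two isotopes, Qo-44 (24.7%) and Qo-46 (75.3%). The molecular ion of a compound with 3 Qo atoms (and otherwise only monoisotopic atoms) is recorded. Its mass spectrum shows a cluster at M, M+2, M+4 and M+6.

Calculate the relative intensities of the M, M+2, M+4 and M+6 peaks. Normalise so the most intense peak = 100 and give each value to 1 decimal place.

The 3 Qo atoms are independent, so intensities follow the terms of (0.247 + 0.753)^3.
P(M) = 0.247^3 = 0.015069
P(M+2) = 3 × 0.247^2 × 0.753^1 = 0.137819
P(M+4) = 3 × 0.247^1 × 0.753^2 = 0.420154
P(M+6) = 0.753^3 = 0.426958
The M+6 peak is largest (0.426958); scaling to 100 gives 3.5 : 32.3 : 98.4 : 100.0.

3.5 : 32.3 : 98.4 : 100.0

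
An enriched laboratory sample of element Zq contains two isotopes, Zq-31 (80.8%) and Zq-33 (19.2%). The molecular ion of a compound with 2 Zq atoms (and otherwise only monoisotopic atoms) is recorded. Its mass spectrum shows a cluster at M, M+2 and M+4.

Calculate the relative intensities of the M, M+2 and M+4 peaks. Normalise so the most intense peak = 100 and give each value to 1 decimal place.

100.0 : 47.5 : 5.6

Each Zq atom is independently Zq-31 (p = 0.808) or Zq-33 (q = 0.192); the cluster is the binomial expansion (p + q)^2.
P(M) = 0.808^2 = 0.652864
P(M+2) = 2 × 0.808^1 × 0.192^1 = 0.310272
P(M+4) = 0.192^2 = 0.036864
The M peak is largest (0.652864); scaling to 100 gives 100.0 : 47.5 : 5.6.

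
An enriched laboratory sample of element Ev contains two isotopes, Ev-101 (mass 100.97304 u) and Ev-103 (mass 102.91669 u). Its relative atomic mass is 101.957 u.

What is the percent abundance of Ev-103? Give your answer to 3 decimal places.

Let x be the fractional abundance of Ev-101; then Ev-103 has abundance 1 − x.
100.97304·x + 102.91669·(1 − x) = 101.957
(100.97304 − 102.91669)·x = 101.957 − 102.91669
x = -0.95969 / -1.94365 = 0.49376 → 49.376% Ev-101, 50.624% Ev-103.

50.624%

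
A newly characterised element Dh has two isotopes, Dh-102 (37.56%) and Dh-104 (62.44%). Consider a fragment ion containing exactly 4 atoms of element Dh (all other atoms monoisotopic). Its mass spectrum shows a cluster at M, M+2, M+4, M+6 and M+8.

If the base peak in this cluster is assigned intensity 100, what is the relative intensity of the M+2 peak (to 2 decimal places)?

Binomial terms of (0.3756 + 0.6244)^4: M 0.0199, M+2 0.1323, M+4 0.3300, M+6 0.3657, M+8 0.1520 → M+6 is the base peak.
P(M+6) = C(4,3) × 0.3756^1 × 0.6244^3 = 4 × 0.3756 × 0.24343817 = 0.365742 (base)
P(M+2) = C(4,1) × 0.3756^3 × 0.6244^1 = 4 × 0.05298791 × 0.6244 = 0.132343
Relative intensity = 0.132343 / 0.365742 × 100 = 36.18

36.18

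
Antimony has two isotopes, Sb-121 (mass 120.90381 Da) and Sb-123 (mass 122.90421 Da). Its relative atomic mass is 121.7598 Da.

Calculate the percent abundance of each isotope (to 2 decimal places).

Sb-121: 57.21%, Sb-123: 42.79%

With x = fraction of Sb-121 (so Sb-123 is 1 − x):
120.90381·x + 122.90421·(1 − x) = 121.7598
(120.90381 − 122.90421)·x = 121.7598 − 122.90421
x = -1.14441 / -2.00040 = 0.57209 → 57.21% Sb-121, 42.79% Sb-123.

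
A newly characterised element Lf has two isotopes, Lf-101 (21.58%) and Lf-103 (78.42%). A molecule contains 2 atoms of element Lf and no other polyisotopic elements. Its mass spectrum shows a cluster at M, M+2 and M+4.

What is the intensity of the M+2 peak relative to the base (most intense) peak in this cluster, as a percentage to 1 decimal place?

55.0%

(0.2158 + 0.7842)^2 gives M 0.0466, M+2 0.3385, M+4 0.6150; the largest is M+4.
P(M+4) = C(2,2) × 0.2158^0 × 0.7842^2 = 1 × 1.0000 × 0.61496964 = 0.614970 (base)
P(M+2) = C(2,1) × 0.2158^1 × 0.7842^1 = 2 × 0.2158 × 0.7842 = 0.338461
Relative intensity = 0.338461 / 0.614970 × 100 = 55.0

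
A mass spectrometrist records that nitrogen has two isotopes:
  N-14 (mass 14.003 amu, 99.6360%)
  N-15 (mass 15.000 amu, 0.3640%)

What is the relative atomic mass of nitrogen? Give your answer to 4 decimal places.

The abundance-weighted mean is 0.996360 × 14.003 + 0.003640 × 15.000
= 13.95203 + 0.05460 = 14.00663 amu

14.0066 amu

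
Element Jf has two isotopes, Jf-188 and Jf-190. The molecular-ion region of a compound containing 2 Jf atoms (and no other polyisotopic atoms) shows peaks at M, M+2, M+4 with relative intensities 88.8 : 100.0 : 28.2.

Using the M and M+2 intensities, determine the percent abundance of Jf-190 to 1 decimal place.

36.0%

Let p = fractional abundance of Jf-188. I(M+2)/I(M) = [C(2,1)·p^1·(1−p)] / p^2 = 2·(1−p)/p = 100.0/88.8 = 1.1261
(1−p)/p = 1.1261/2 = 0.5631  ⇒  p = 1/(1 + 0.5631) = 0.6398
Jf-188: 64.0%, Jf-190: 36.0%.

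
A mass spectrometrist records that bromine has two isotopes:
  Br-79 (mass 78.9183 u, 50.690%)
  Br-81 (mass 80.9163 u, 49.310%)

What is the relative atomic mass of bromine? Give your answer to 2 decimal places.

79.90 u

Ar = Σ fᵢ·mᵢ = 0.50690 × 78.9183 + 0.49310 × 80.9163
= 40.00369 + 39.89983 = 79.90352 u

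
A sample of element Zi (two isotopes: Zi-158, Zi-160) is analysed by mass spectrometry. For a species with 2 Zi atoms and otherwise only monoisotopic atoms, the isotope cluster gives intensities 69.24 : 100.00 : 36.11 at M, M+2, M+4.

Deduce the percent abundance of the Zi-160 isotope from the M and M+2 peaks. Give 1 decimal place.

41.9%

If p is the fraction of Zi that is Zi-158, then I(M+2)/I(M) = [C(2,1)·p^1·(1−p)] / p^2 = 2·(1−p)/p = 100.00/69.24 = 1.4443
(1−p)/p = 1.4443/2 = 0.7221  ⇒  p = 1/(1 + 0.7221) = 0.5807
Zi-158: 58.1%, Zi-160: 41.9%.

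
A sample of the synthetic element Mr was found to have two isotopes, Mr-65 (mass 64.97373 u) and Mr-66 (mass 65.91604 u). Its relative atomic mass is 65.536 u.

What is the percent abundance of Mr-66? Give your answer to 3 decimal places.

59.669%

Writing the weighted mean with unknown fraction x of Mr-65:
64.97373·x + 65.91604·(1 − x) = 65.536
(64.97373 − 65.91604)·x = 65.536 − 65.91604
x = -0.38004 / -0.94231 = 0.40331 → 40.331% Mr-65, 59.669% Mr-66.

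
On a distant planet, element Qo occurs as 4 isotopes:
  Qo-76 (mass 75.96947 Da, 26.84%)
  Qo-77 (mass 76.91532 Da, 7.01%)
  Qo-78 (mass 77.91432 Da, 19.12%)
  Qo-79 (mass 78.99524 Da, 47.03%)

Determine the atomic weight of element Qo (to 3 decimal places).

77.831 Da

The abundance-weighted mean is 0.2684 × 75.96947 + 0.0701 × 76.91532 + 0.1912 × 77.91432 + 0.4703 × 78.99524
= 20.390206 + 5.391764 + 14.897218 + 37.151461 = 77.830649 Da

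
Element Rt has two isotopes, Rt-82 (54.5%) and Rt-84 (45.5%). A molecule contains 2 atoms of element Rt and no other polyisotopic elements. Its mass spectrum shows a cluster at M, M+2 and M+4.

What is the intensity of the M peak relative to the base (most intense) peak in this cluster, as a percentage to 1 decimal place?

Binomial terms of (0.545 + 0.455)^2: M 0.2970, M+2 0.4960, M+4 0.2070 → M+2 is the base peak.
P(M+2) = C(2,1) × 0.545^1 × 0.455^1 = 2 × 0.5450 × 0.4550 = 0.495950 (base)
P(M) = C(2,0) × 0.545^2 × 0.455^0 = 1 × 0.297025 × 1.0000 = 0.297025
Relative intensity = 0.297025 / 0.495950 × 100 = 59.9

59.9%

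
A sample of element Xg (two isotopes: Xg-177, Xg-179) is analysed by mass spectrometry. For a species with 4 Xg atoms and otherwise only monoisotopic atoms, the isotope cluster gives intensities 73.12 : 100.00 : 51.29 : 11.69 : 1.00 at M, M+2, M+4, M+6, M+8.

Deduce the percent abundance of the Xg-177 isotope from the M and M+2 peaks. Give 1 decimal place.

Let p = fractional abundance of Xg-177. I(M+2)/I(M) = [C(4,1)·p^3·(1−p)] / p^4 = 4·(1−p)/p = 100.00/73.12 = 1.3676
(1−p)/p = 1.3676/4 = 0.3419  ⇒  p = 1/(1 + 0.3419) = 0.7452
Xg-177: 74.5%, Xg-179: 25.5%.

74.5%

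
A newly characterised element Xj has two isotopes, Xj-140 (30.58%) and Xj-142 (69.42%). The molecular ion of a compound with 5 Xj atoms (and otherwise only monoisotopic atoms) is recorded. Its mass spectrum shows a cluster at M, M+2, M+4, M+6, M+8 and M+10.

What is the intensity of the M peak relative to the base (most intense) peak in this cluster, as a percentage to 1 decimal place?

(0.3058 + 0.6942)^5 gives M 0.0027, M+2 0.0304, M+4 0.1378, M+6 0.3128, M+8 0.3551, M+10 0.1612; the largest is M+8.
P(M+8) = C(5,4) × 0.3058^1 × 0.6942^4 = 5 × 0.3058 × 0.23224076 = 0.355096 (base)
P(M) = C(5,0) × 0.3058^5 × 0.6942^0 = 1 × 0.00267416 × 1.0000 = 0.002674
Relative intensity = 0.002674 / 0.355096 × 100 = 0.8

0.8%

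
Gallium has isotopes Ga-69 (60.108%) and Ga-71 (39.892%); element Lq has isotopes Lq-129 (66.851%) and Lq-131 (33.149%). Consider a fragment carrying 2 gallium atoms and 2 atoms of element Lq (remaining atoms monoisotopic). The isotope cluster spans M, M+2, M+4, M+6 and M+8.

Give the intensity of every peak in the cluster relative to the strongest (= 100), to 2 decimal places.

Gallium pattern (n=2): 0.36129717 : 0.47956567 : 0.15913717
Element Lq pattern (n=2): 0.44690562 : 0.44320876 : 0.10988562
Convolve the two distributions (both contribute in 2-u steps):
  M: 0.36129717×0.44690562 = 0.161466
  M+2: 0.36129717×0.44320876 + 0.47956567×0.44690562 = 0.374451
  M+4: 0.36129717×0.10988562 + 0.47956567×0.44320876 + 0.15913717×0.44690562 = 0.323368
  M+6: 0.47956567×0.10988562 + 0.15913717×0.44320876 = 0.123228
  M+8: 0.15913717×0.10988562 = 0.017487
Scale to base peak (0.374451) = 100: 43.12 : 100.00 : 86.36 : 32.91 : 4.67

43.12 : 100.00 : 86.36 : 32.91 : 4.67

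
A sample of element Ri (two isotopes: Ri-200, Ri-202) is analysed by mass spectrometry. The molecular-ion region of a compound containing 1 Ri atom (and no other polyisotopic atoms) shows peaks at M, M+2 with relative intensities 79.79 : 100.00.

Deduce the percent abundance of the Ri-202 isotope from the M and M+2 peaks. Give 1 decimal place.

55.6%

Let p = fractional abundance of Ri-200. I(M+2)/I(M) = [C(1,1)·p^0·(1−p)] / p^1 = 1·(1−p)/p = 100.00/79.79 = 1.2533
(1−p)/p = 1.2533/1 = 1.2533  ⇒  p = 1/(1 + 1.2533) = 0.4438
Ri-200: 44.4%, Ri-202: 55.6%.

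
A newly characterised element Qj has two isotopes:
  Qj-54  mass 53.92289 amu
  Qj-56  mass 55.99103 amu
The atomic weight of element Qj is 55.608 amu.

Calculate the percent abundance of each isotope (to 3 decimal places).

Writing the weighted mean with unknown fraction x of Qj-54:
53.92289·x + 55.99103·(1 − x) = 55.608
(53.92289 − 55.99103)·x = 55.608 − 55.99103
x = -0.38303 / -2.06814 = 0.18521 → 18.521% Qj-54, 81.479% Qj-56.

Qj-54: 18.521%, Qj-56: 81.479%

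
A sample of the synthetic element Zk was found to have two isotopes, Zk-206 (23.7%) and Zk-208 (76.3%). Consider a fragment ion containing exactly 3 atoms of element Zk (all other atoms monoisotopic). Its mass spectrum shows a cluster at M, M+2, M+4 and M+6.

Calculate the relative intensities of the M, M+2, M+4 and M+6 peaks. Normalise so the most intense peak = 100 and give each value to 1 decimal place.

Expanding (0.237 + 0.763)^3:
P(M) = 0.237^3 = 0.013312
P(M+2) = 3 × 0.237^2 × 0.763^1 = 0.128571
P(M+4) = 3 × 0.237^1 × 0.763^2 = 0.413922
P(M+6) = 0.763^3 = 0.444195
The M+6 peak is largest (0.444195); scaling to 100 gives 3.0 : 28.9 : 93.2 : 100.0.

3.0 : 28.9 : 93.2 : 100.0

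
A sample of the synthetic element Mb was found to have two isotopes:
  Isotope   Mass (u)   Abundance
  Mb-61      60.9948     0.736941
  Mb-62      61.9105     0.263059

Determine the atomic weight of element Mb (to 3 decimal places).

Weight each isotope mass by its fractional abundance: 0.736941 × 60.9948 + 0.263059 × 61.9105
= 44.94957 + 16.28611 = 61.23568 u

61.236 u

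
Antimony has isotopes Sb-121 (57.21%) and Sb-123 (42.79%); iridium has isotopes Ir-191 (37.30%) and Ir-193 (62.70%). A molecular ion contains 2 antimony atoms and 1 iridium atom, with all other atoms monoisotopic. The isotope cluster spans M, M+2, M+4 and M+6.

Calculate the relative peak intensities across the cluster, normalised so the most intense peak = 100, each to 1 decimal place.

Antimony pattern (n=2): 0.32729841 : 0.48960318 : 0.18309841
Iridium pattern (n=1): 0.3730 : 0.6270
Convolve the two distributions (both contribute in 2-u steps):
  M: 0.32729841×0.3730 = 0.122082
  M+2: 0.32729841×0.6270 + 0.48960318×0.3730 = 0.387838
  M+4: 0.48960318×0.6270 + 0.18309841×0.3730 = 0.375277
  M+6: 0.18309841×0.6270 = 0.114803
Scale to base peak (0.387838) = 100: 31.5 : 100.0 : 96.8 : 29.6

31.5 : 100.0 : 96.8 : 29.6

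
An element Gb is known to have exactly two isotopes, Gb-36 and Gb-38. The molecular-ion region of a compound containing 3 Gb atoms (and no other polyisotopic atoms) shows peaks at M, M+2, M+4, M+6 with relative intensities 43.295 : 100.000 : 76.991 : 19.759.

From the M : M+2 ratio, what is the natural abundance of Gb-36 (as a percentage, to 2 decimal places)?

56.50%

Let p = fractional abundance of Gb-36. I(M+2)/I(M) = [C(3,1)·p^2·(1−p)] / p^3 = 3·(1−p)/p = 100.000/43.295 = 2.3097
(1−p)/p = 2.3097/3 = 0.7699  ⇒  p = 1/(1 + 0.7699) = 0.5650
Gb-36: 56.50%, Gb-38: 43.50%.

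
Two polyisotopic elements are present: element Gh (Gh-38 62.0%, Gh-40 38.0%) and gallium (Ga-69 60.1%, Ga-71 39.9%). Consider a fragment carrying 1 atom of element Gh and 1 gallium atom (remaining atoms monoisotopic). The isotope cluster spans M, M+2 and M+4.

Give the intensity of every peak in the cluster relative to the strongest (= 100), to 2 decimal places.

Element Gh pattern (n=1): 0.6200 : 0.3800
Gallium pattern (n=1): 0.6010 : 0.3990
Convolve the two distributions (both contribute in 2-u steps):
  M: 0.6200×0.6010 = 0.372620
  M+2: 0.6200×0.3990 + 0.3800×0.6010 = 0.475760
  M+4: 0.3800×0.3990 = 0.151620
Scale to base peak (0.475760) = 100: 78.32 : 100.00 : 31.87

78.32 : 100.00 : 31.87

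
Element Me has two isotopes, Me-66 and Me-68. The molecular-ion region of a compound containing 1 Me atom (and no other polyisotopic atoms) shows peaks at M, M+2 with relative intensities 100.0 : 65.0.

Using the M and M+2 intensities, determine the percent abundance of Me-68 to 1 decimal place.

39.4%

If p is the fraction of Me that is Me-66, then I(M+2)/I(M) = [C(1,1)·p^0·(1−p)] / p^1 = 1·(1−p)/p = 65.0/100.0 = 0.6500
(1−p)/p = 0.6500/1 = 0.6500  ⇒  p = 1/(1 + 0.6500) = 0.6061
Me-66: 60.6%, Me-68: 39.4%.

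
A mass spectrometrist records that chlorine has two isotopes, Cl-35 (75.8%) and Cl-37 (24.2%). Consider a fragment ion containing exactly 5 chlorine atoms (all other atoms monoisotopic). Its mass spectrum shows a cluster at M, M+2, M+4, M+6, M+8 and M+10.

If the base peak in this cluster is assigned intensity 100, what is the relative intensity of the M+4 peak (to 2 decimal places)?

63.85

Term probabilities: M 0.2502, M+2 0.3994, M+4 0.2551, M+6 0.0814, M+8 0.0130, M+10 0.0008. Base peak = M+2.
P(M+2) = C(5,1) × 0.758^4 × 0.242^1 = 5 × 0.33012379 × 0.2420 = 0.399450 (base)
P(M+4) = C(5,2) × 0.758^3 × 0.242^2 = 10 × 0.43551951 × 0.058564 = 0.255058
Relative intensity = 0.255058 / 0.399450 × 100 = 63.85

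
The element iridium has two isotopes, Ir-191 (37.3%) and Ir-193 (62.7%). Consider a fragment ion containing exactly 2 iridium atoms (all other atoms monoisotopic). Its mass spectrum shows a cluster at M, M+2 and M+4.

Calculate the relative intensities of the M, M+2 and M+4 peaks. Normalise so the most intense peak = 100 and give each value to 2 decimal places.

Each Ir atom is independently Ir-191 (p = 0.373) or Ir-193 (q = 0.627); the cluster is the binomial expansion (p + q)^2.
P(M) = 0.373^2 = 0.139129
P(M+2) = 2 × 0.373^1 × 0.627^1 = 0.467742
P(M+4) = 0.627^2 = 0.393129
The M+2 peak is largest (0.467742); scaling to 100 gives 29.74 : 100.00 : 84.05.

29.74 : 100.00 : 84.05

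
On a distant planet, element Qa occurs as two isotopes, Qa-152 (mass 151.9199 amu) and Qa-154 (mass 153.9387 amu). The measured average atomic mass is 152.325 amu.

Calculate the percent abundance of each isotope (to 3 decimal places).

Qa-152: 79.934%, Qa-154: 20.066%

Let x be the fractional abundance of Qa-152; then Qa-154 has abundance 1 − x.
151.9199·x + 153.9387·(1 − x) = 152.325
(151.9199 − 153.9387)·x = 152.325 − 153.9387
x = -1.6137 / -2.0188 = 0.79934 → 79.934% Qa-152, 20.066% Qa-154.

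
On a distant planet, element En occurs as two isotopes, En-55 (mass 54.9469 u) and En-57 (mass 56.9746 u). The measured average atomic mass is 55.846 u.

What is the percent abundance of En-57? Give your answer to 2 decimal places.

44.34%

Writing the weighted mean with unknown fraction x of En-55:
54.9469·x + 56.9746·(1 − x) = 55.846
(54.9469 − 56.9746)·x = 55.846 − 56.9746
x = -1.1286 / -2.0277 = 0.55659 → 55.66% En-55, 44.34% En-57.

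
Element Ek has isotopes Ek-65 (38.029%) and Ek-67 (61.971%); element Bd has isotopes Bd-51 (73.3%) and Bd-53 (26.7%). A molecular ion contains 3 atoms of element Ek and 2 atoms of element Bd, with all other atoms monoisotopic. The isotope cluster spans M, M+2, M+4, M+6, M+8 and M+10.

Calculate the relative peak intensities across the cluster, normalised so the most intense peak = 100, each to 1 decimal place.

8.6 : 48.2 : 100.0 : 92.4 : 36.1 : 4.9

Element Ek pattern (n=3): 0.05499772 : 0.26886828 : 0.43814027 : 0.23799373
Element Bd pattern (n=2): 0.537289 : 0.391422 : 0.071289
Convolve the two distributions (both contribute in 2-u steps):
  M: 0.05499772×0.537289 = 0.029550
  M+2: 0.05499772×0.391422 + 0.26886828×0.537289 = 0.165987
  M+4: 0.05499772×0.071289 + 0.26886828×0.391422 + 0.43814027×0.537289 = 0.344570
  M+6: 0.26886828×0.071289 + 0.43814027×0.391422 + 0.23799373×0.537289 = 0.318537
  M+8: 0.43814027×0.071289 + 0.23799373×0.391422 = 0.124391
  M+10: 0.23799373×0.071289 = 0.016966
Scale to base peak (0.344570) = 100: 8.6 : 48.2 : 100.0 : 92.4 : 36.1 : 4.9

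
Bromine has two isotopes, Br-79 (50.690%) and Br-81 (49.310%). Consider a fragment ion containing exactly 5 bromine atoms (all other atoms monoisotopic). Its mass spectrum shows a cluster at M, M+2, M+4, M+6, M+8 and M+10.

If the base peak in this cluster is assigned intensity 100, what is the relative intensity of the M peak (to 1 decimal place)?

10.6

Term probabilities: M 0.0335, M+2 0.1628, M+4 0.3167, M+6 0.3081, M+8 0.1498, M+10 0.0292. Base peak = M+4.
P(M+4) = C(5,2) × 0.50690^3 × 0.49310^2 = 10 × 0.13024674 × 0.24314761 = 0.316692 (base)
P(M) = C(5,0) × 0.50690^5 × 0.49310^0 = 1 × 0.03346659 × 1.0000 = 0.033467
Relative intensity = 0.033467 / 0.316692 × 100 = 10.6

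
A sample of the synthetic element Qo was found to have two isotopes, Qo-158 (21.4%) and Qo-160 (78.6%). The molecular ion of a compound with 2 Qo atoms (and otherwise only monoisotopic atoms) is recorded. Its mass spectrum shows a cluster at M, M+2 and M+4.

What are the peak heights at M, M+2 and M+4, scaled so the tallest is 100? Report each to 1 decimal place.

Each Qo atom is independently Qo-158 (p = 0.214) or Qo-160 (q = 0.786); the cluster is the binomial expansion (p + q)^2.
P(M) = 0.214^2 = 0.045796
P(M+2) = 2 × 0.214^1 × 0.786^1 = 0.336408
P(M+4) = 0.786^2 = 0.617796
The M+4 peak is largest (0.617796); scaling to 100 gives 7.4 : 54.5 : 100.0.

7.4 : 54.5 : 100.0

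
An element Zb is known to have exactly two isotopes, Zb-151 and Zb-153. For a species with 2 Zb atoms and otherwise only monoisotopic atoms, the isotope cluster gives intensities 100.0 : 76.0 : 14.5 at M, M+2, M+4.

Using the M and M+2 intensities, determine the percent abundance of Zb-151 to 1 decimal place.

Let p = fractional abundance of Zb-151. I(M+2)/I(M) = [C(2,1)·p^1·(1−p)] / p^2 = 2·(1−p)/p = 76.0/100.0 = 0.7600
(1−p)/p = 0.7600/2 = 0.3800  ⇒  p = 1/(1 + 0.3800) = 0.7246
Zb-151: 72.5%, Zb-153: 27.5%.

72.5%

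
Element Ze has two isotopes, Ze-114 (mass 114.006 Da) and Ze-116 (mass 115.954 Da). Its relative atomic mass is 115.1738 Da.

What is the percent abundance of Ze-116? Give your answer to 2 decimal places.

59.95%

Writing the weighted mean with unknown fraction x of Ze-114:
114.006·x + 115.954·(1 − x) = 115.1738
(114.006 − 115.954)·x = 115.1738 − 115.954
x = -0.7802 / -1.948 = 0.40051 → 40.05% Ze-114, 59.95% Ze-116.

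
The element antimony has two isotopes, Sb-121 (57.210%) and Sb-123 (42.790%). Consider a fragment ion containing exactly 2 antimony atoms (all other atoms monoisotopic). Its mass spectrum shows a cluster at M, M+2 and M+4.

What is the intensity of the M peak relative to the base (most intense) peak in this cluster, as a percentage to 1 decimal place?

(0.57210 + 0.42790)^2 gives M 0.3273, M+2 0.4896, M+4 0.1831; the largest is M+2.
P(M+2) = C(2,1) × 0.57210^1 × 0.42790^1 = 2 × 0.5721 × 0.4279 = 0.489603 (base)
P(M) = C(2,0) × 0.57210^2 × 0.42790^0 = 1 × 0.32729841 × 1.0000 = 0.327298
Relative intensity = 0.327298 / 0.489603 × 100 = 66.8

66.8%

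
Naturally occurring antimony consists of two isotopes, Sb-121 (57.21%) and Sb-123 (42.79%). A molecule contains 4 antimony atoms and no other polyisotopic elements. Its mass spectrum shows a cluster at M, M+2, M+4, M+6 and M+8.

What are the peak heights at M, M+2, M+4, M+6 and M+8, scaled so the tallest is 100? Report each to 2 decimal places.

29.79 : 89.13 : 100.00 : 49.86 : 9.32

The 4 Sb atoms are independent, so intensities follow the terms of (0.5721 + 0.4279)^4.
P(M) = 0.5721^4 = 0.107124
P(M+2) = 4 × 0.5721^3 × 0.4279^1 = 0.320493
P(M+4) = 6 × 0.5721^2 × 0.4279^2 = 0.359567
P(M+6) = 4 × 0.5721^1 × 0.4279^3 = 0.179291
P(M+8) = 0.4279^4 = 0.033525
The M+4 peak is largest (0.359567); scaling to 100 gives 29.79 : 89.13 : 100.00 : 49.86 : 9.32.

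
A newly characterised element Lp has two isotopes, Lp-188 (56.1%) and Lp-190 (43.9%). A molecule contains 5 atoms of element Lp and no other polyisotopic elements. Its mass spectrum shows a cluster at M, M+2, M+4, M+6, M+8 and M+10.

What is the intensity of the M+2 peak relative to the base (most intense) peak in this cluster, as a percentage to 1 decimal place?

(0.561 + 0.439)^5 gives M 0.0556, M+2 0.2174, M+4 0.3403, M+6 0.2663, M+8 0.1042, M+10 0.0163; the largest is M+4.
P(M+4) = C(5,2) × 0.561^3 × 0.439^2 = 10 × 0.17655848 × 0.192721 = 0.340265 (base)
P(M+2) = C(5,1) × 0.561^4 × 0.439^1 = 5 × 0.09904931 × 0.4390 = 0.217413
Relative intensity = 0.217413 / 0.340265 × 100 = 63.9

63.9%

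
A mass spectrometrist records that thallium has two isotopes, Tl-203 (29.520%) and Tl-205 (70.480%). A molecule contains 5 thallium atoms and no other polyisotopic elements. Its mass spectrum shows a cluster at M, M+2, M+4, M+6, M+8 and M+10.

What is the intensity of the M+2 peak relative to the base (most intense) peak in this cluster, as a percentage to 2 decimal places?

(0.29520 + 0.70480)^5 gives M 0.0022, M+2 0.0268, M+4 0.1278, M+6 0.3051, M+8 0.3642, M+10 0.1739; the largest is M+8.
P(M+8) = C(5,4) × 0.29520^1 × 0.70480^4 = 5 × 0.2952 × 0.24675365 = 0.364208 (base)
P(M+2) = C(5,1) × 0.29520^4 × 0.70480^1 = 5 × 0.00759391 × 0.7048 = 0.026761
Relative intensity = 0.026761 / 0.364208 × 100 = 7.35

7.35%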